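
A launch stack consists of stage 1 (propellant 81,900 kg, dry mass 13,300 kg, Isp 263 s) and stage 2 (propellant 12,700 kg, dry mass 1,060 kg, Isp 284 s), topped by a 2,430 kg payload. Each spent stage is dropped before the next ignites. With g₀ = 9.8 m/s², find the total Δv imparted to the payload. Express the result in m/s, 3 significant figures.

Ignition mass of stage 1 = 81,900+13,300 + 12,700+1,060 + 2,430 = 111,390 kg.
Stage 1: m₀ = 111,390 kg, m_f = 111,390 − 81,900 = 29,490 kg; Δv = 263×9.8×ln(3.777) = 2577.4×1.3290 ≈ 3425 m/s.
Stage 2: m₀ = 16,190 kg, m_f = 16,190 − 12,700 = 3,490 kg; Δv = 284×9.8×ln(4.639) = 2783.2×1.5345 ≈ 4271 m/s.
Total Δv = 3425 + 4271 = 7696 m/s.

Δv ≈ 7700 m/s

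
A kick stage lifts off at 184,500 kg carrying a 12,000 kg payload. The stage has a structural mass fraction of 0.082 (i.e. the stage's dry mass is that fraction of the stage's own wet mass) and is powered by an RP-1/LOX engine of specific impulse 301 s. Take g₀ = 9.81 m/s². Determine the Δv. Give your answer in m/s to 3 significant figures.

Stage wet mass = m₀ − payload = 184,500 − 12,000 = 172,500 kg.
Stage dry mass = ε × stage wet mass = 0.082 × 172,500 = 14,145 kg.
Burnout mass m_f = stage dry + payload = 14,145 + 12,000 = 26,145 kg.
v_e = Isp · g₀ = 301 × 9.81 = 2952.8 m/s.
Δv = v_e · ln(184,500/26,145) = 2952.8 × ln(7.057) = 2952.8 × 1.9540 ≈ 5770 m/s.

Δv ≈ 5770 m/s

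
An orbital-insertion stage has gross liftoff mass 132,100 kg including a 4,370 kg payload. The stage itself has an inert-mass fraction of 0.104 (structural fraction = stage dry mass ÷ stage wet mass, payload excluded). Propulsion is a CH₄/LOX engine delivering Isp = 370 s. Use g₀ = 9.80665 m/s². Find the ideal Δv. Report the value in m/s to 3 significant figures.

Stage wet mass = m₀ − payload = 132,100 − 4,370 = 127,730 kg.
Stage dry mass = ε × stage wet mass = 0.104 × 127,730 = 13,283.9 kg.
Burnout mass m_f = stage dry + payload = 13,283.9 + 4,370 = 17,653.9 kg.
v_e = Isp · g₀ = 370 × 9.80665 = 3628.5 m/s.
From the ideal rocket equation, Δv = v_e · ln(132,100/17,653.9) = 3628.5 × ln(7.483) = 3628.5 × 2.0126 ≈ 7303 m/s.

Δv ≈ 7300 m/s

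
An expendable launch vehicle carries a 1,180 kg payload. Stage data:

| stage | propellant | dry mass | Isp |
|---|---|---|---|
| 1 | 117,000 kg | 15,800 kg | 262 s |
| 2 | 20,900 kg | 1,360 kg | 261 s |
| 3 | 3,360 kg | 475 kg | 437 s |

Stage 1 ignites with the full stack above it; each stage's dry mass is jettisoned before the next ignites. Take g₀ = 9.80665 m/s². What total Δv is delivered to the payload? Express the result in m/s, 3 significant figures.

Δv ≈ 11800 m/s

Ignition mass of stage 1 = 117,000+15,800 + 20,900+1,360 + 3,360+475 + 1,180 = 160,075 kg.
Stage 1: m₀ = 160,075 kg, m_f = 160,075 − 117,000 = 43,075 kg; Δv = 262×9.80665×ln(3.716) = 2569.3×1.3127 ≈ 3373 m/s.
Stage 2: m₀ = 27,275 kg, m_f = 27,275 − 20,900 = 6,375 kg; Δv = 261×9.80665×ln(4.278) = 2559.5×1.4536 ≈ 3721 m/s.
Stage 3: m₀ = 5,015 kg, m_f = 5,015 − 3,360 = 1,655 kg; Δv = 437×9.80665×ln(3.03) = 4285.5×1.1086 ≈ 4751 m/s.
Total Δv = 3373 + 3721 + 4751 = 11845 m/s.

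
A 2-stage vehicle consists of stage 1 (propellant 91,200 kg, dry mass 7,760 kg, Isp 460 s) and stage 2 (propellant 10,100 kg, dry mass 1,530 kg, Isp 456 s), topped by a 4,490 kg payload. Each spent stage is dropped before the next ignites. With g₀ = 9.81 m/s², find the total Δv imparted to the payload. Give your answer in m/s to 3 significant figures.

Δv ≈ 11500 m/s

Ignition mass of stage 1 = 91,200+7,760 + 10,100+1,530 + 4,490 = 115,080 kg.
Stage 1: m₀ = 115,080 kg, m_f = 115,080 − 91,200 = 23,880 kg; Δv = 460×9.81×ln(4.819) = 4512.6×1.5726 ≈ 7096 m/s.
Stage 2: m₀ = 16,120 kg, m_f = 16,120 − 10,100 = 6,020 kg; Δv = 456×9.81×ln(2.678) = 4473.4×0.9850 ≈ 4406 m/s.
Total Δv = 7096 + 4406 = 11502 m/s.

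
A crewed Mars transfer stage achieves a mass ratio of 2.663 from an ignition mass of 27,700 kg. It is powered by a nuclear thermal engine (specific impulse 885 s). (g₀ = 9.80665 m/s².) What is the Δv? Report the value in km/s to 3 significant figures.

Δv ≈ 8.50 km/s

v_e = Isp · g₀ = 885 × 9.80665 = 8678.9 m/s.
Rocket equation: Δv = v_e · ln(2.663) = 8678.9 × 0.9795 ≈ 8500.6 m/s.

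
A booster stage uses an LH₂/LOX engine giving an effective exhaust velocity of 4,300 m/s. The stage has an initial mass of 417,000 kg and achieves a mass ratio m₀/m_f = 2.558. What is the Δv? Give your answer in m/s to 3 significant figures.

By the Tsiolkovsky rocket equation, Δv = v_e · ln(2.558) = 4300.0 × 0.9392 ≈ 4038.7 m/s.

Δv ≈ 4040 m/s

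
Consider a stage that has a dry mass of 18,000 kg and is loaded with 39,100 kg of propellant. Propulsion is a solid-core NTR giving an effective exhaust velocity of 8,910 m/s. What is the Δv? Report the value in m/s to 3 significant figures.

m₀ = m_dry + m_prop = 18,000 + 39,100 = 57,100 kg.
Using Δv = v_e ln(m₀/m_f): Δv = v_e · ln(m₀/m_f) = 8910.0 × ln(3.172) = 8910.0 × 1.1544 ≈ 10286.0 m/s.

Δv ≈ 10300 m/s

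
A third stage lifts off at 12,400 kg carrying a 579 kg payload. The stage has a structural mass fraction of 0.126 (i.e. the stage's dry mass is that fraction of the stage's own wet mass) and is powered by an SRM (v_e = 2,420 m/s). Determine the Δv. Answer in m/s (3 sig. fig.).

Δv ≈ 4330 m/s

Stage wet mass = m₀ − payload = 12,400 − 579 = 11,821 kg.
Stage dry mass = ε × stage wet mass = 0.126 × 11,821 = 1,489.45 kg.
Burnout mass m_f = stage dry + payload = 1,489.45 + 579 = 2,068.45 kg.
Δv = v_e · ln(12,400/2,068.45) = 2420.0 × ln(5.995) = 2420.0 × 1.7909 ≈ 4334 m/s.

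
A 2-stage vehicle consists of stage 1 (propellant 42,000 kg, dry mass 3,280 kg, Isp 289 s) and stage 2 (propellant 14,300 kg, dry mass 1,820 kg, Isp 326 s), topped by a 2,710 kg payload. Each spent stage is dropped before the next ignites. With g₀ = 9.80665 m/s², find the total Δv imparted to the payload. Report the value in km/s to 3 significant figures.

Ignition mass of stage 1 = 42,000+3,280 + 14,300+1,820 + 2,710 = 64,110 kg.
Stage 1: m₀ = 64,110 kg, m_f = 64,110 − 42,000 = 22,110 kg; Δv = 289×9.80665×ln(2.9) = 2834.1×1.0646 ≈ 3017 m/s.
Stage 2: m₀ = 18,830 kg, m_f = 18,830 − 14,300 = 4,530 kg; Δv = 326×9.80665×ln(4.157) = 3197.0×1.4247 ≈ 4555 m/s.
Total Δv = 3017 + 4555 = 7572 m/s.

Δv ≈ 7.57 km/s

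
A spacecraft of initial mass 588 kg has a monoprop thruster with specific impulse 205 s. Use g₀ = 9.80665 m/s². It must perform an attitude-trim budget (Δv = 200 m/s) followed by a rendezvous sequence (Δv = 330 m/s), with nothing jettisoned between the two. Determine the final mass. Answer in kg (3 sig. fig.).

final mass ≈ 452 kg

v_e = Isp · g₀ = 205 × 9.80665 = 2010.4 m/s.
After the first burn: m = 588 × exp(−200/2010.4) = 588 × 0.90530 = 532.316 kg.
After the second burn: m = 532.316 × exp(−330/2010.4) = 532.316 × 0.84862 = 451.734 kg.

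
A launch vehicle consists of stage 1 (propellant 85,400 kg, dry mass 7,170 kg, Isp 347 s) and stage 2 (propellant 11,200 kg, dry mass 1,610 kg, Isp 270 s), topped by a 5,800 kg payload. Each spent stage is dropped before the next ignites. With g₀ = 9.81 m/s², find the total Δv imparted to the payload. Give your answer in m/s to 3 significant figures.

Ignition mass of stage 1 = 85,400+7,170 + 11,200+1,610 + 5,800 = 111,180 kg.
Stage 1: m₀ = 111,180 kg, m_f = 111,180 − 85,400 = 25,780 kg; Δv = 347×9.81×ln(4.313) = 3404.1×1.4616 ≈ 4975 m/s.
Stage 2: m₀ = 18,610 kg, m_f = 18,610 − 11,200 = 7,410 kg; Δv = 270×9.81×ln(2.511) = 2648.7×0.9209 ≈ 2439 m/s.
Total Δv = 4975 + 2439 = 7414 m/s.

Δv ≈ 7410 m/s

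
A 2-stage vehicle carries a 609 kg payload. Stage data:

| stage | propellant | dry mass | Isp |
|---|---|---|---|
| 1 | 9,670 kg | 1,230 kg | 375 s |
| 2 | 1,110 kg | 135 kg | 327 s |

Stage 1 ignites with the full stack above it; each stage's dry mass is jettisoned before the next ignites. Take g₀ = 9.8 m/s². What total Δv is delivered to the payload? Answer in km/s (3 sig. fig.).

Δv ≈ 8.14 km/s

Ignition mass of stage 1 = 9,670+1,230 + 1,110+135 + 609 = 12,754 kg.
Stage 1: m₀ = 12,754 kg, m_f = 12,754 − 9,670 = 3,084 kg; Δv = 375×9.8×ln(4.136) = 3675.0×1.4196 ≈ 5217 m/s.
Stage 2: m₀ = 1,854 kg, m_f = 1,854 − 1,110 = 744 kg; Δv = 327×9.8×ln(2.492) = 3204.6×0.9131 ≈ 2926 m/s.
Total Δv = 5217 + 2926 = 8143 m/s.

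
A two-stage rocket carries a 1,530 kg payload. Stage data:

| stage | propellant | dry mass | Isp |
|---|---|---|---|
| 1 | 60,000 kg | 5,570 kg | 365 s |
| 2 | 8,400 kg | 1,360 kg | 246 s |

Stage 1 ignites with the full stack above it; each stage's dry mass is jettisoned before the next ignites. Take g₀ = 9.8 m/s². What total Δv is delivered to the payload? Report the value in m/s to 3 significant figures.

Ignition mass of stage 1 = 60,000+5,570 + 8,400+1,360 + 1,530 = 76,860 kg.
Stage 1: m₀ = 76,860 kg, m_f = 76,860 − 60,000 = 16,860 kg; Δv = 365×9.8×ln(4.559) = 3577.0×1.5170 ≈ 5426 m/s.
Stage 2: m₀ = 11,290 kg, m_f = 11,290 − 8,400 = 2,890 kg; Δv = 246×9.8×ln(3.907) = 2410.8×1.3627 ≈ 3285 m/s.
Total Δv = 5426 + 3285 = 8711 m/s.

Δv ≈ 8710 m/s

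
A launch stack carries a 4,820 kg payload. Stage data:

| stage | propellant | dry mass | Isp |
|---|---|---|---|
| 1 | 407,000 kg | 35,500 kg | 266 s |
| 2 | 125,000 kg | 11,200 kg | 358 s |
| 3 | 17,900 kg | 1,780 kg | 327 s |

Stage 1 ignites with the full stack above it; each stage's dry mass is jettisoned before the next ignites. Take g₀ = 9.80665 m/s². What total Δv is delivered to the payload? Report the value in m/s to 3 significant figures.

Ignition mass of stage 1 = 407,000+35,500 + 125,000+11,200 + 17,900+1,780 + 4,820 = 603,200 kg.
Stage 1: m₀ = 603,200 kg, m_f = 603,200 − 407,000 = 196,200 kg; Δv = 266×9.80665×ln(3.074) = 2608.6×1.1231 ≈ 2930 m/s.
Stage 2: m₀ = 160,700 kg, m_f = 160,700 − 125,000 = 35,700 kg; Δv = 358×9.80665×ln(4.501) = 3510.8×1.5044 ≈ 5282 m/s.
Stage 3: m₀ = 24,500 kg, m_f = 24,500 − 17,900 = 6,600 kg; Δv = 327×9.80665×ln(3.712) = 3206.8×1.3116 ≈ 4206 m/s.
Total Δv = 2930 + 5282 + 4206 = 12418 m/s.

Δv ≈ 12400 m/s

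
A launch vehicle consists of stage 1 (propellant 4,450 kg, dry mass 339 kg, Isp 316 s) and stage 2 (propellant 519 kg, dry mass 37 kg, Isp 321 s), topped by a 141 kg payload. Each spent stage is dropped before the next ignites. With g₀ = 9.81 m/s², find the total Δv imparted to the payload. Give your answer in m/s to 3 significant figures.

Δv ≈ 9470 m/s

Ignition mass of stage 1 = 4,450+339 + 519+37 + 141 = 5,486 kg.
Stage 1: m₀ = 5,486 kg, m_f = 5,486 − 4,450 = 1,036 kg; Δv = 316×9.81×ln(5.295) = 3100.0×1.6668 ≈ 5167 m/s.
Stage 2: m₀ = 697 kg, m_f = 697 − 519 = 178 kg; Δv = 321×9.81×ln(3.916) = 3149.0×1.3650 ≈ 4298 m/s.
Total Δv = 5167 + 4298 = 9465 m/s.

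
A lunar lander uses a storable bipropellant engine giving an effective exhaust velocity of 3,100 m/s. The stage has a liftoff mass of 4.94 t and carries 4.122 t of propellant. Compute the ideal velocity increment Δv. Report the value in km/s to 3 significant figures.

Δv ≈ 5.57 km/s

m_f = m₀ − m_prop = 4.94 − 4.122 = 0.818 t.
Δv = v_e · ln(m₀/m_f) = 3100.0 × ln(6.039) = 3100.0 × 1.7983 ≈ 5574.6 m/s.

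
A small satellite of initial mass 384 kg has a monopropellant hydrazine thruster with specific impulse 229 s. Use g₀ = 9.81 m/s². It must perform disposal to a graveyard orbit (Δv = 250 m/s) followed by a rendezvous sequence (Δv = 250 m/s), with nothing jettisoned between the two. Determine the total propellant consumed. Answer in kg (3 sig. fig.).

v_e = Isp · g₀ = 229 × 9.81 = 2246.5 m/s.
After the first burn: m = 384 × exp(−250/2246.5) = 384 × 0.89468 = 343.557 kg.
After the second burn: m = 343.557 × exp(−250/2246.5) = 343.557 × 0.89468 = 307.374 kg.
Total propellant = m₀ − m_final = 384 − 307.374 = 76.626 kg.

total propellant consumed ≈ 76.6 kg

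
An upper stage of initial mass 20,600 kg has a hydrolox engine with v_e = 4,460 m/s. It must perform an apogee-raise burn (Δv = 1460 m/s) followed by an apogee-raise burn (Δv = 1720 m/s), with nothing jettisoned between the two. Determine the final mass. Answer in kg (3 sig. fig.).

final mass ≈ 10100 kg

After the first burn: m = 20600 × exp(−1460/4460.0) = 20600 × 0.72083 = 14,849.1 kg.
After the second burn: m = 14,849.1 × exp(−1720/4460.0) = 14,849.1 × 0.68001 = 10,097.5 kg.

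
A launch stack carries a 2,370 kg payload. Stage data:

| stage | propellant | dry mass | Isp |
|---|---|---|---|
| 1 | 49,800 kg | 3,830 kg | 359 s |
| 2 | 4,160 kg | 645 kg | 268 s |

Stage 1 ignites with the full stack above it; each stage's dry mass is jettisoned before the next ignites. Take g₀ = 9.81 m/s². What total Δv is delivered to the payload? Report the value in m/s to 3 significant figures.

Δv ≈ 8300 m/s

Ignition mass of stage 1 = 49,800+3,830 + 4,160+645 + 2,370 = 60,805 kg.
Stage 1: m₀ = 60,805 kg, m_f = 60,805 − 49,800 = 11,005 kg; Δv = 359×9.81×ln(5.525) = 3521.8×1.7093 ≈ 6020 m/s.
Stage 2: m₀ = 7,175 kg, m_f = 7,175 − 4,160 = 3,015 kg; Δv = 268×9.81×ln(2.38) = 2629.1×0.8670 ≈ 2279 m/s.
Total Δv = 6020 + 2279 = 8299 m/s.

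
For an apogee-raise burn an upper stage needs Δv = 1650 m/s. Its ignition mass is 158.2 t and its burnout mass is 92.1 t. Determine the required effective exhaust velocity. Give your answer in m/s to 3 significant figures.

ln(m₀/m_f) = ln(158200/92100) = ln(1.718) = 0.5410.
Rocket equation: v_e = Δv / ln(m₀/m_f) = 1650 / 0.5410 = 3050.0 m/s.

v_e ≈ 3050 m/s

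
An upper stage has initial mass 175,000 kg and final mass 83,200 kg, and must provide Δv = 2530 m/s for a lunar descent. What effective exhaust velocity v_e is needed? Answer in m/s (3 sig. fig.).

v_e ≈ 3400 m/s

ln(m₀/m_f) = ln(175000/83200) = ln(2.103) = 0.7435.
v_e = Δv / ln(m₀/m_f) = 2530 / 0.7435 = 3402.6 m/s.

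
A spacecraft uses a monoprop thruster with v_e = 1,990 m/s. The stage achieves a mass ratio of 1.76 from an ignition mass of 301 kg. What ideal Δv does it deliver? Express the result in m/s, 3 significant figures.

Δv ≈ 1120 m/s

Rocket equation: Δv = v_e · ln(1.76) = 1990.0 × 0.5653 ≈ 1125.0 m/s.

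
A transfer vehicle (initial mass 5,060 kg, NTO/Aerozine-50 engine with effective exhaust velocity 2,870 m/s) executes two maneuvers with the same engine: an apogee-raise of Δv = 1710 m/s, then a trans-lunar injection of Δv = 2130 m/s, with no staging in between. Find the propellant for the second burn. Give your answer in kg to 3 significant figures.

propellant for the second burn ≈ 1460 kg

After the first burn: m = 5060 × exp(−1710/2870.0) = 5060 × 0.55111 = 2,788.62 kg.
After the second burn: m = 2,788.62 × exp(−2130/2870.0) = 2,788.62 × 0.47608 = 1,327.61 kg.
Second-burn propellant = 2,788.62 − 1,327.61 = 1,461.01 kg.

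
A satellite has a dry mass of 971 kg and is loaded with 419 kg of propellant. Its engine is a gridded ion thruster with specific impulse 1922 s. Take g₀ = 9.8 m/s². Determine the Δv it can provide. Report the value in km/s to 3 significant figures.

v_e = Isp · g₀ = 1922 × 9.8 = 18835.6 m/s.
m₀ = m_dry + m_prop = 971 + 419 = 1,390 kg.
Rocket equation: Δv = v_e · ln(m₀/m_f) = 18835.6 × ln(1.432) = 18835.6 × 0.3587 ≈ 6756.9 m/s.

Δv ≈ 6.76 km/s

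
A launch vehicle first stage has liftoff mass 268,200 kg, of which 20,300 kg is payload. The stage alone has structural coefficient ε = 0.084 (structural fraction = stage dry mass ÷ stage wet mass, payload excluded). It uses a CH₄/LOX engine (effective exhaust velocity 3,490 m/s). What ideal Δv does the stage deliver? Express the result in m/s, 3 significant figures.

Δv ≈ 6540 m/s

Stage wet mass = m₀ − payload = 268,200 − 20,300 = 247,900 kg.
Stage dry mass = ε × stage wet mass = 0.084 × 247,900 = 20,823.6 kg.
Burnout mass m_f = stage dry + payload = 20,823.6 + 20,300 = 41,123.6 kg.
Rocket equation: Δv = v_e · ln(268,200/41,123.6) = 3490.0 × ln(6.522) = 3490.0 × 1.8752 ≈ 6544 m/s.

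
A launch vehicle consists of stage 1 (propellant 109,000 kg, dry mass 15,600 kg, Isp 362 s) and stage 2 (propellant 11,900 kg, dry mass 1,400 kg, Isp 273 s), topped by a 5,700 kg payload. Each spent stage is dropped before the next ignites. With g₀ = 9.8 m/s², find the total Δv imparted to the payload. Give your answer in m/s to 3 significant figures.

Δv ≈ 7680 m/s

Ignition mass of stage 1 = 109,000+15,600 + 11,900+1,400 + 5,700 = 143,600 kg.
Stage 1: m₀ = 143,600 kg, m_f = 143,600 − 109,000 = 34,600 kg; Δv = 362×9.8×ln(4.15) = 3547.6×1.4232 ≈ 5049 m/s.
Stage 2: m₀ = 19,000 kg, m_f = 19,000 − 11,900 = 7,100 kg; Δv = 273×9.8×ln(2.676) = 2675.4×0.9843 ≈ 2634 m/s.
Total Δv = 5049 + 2634 = 7683 m/s.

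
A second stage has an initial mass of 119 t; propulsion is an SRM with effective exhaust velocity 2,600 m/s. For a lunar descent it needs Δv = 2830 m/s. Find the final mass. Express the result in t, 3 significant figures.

final mass ≈ 40.1 t

Using Δv = v_e ln(m₀/m_f): m₀/m_f = exp(Δv / v_e) = exp(2830 / 2600.0) = exp(1.0885) = 2.9697.
m_f = m₀ / 2.9697 = 119 / 2.9697 = 40.0714 t.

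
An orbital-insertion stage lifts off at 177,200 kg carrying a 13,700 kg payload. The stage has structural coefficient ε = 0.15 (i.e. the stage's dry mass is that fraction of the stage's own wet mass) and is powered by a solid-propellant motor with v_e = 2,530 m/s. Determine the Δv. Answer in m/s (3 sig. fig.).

Stage wet mass = m₀ − payload = 177,200 − 13,700 = 163,500 kg.
Stage dry mass = ε × stage wet mass = 0.15 × 163,500 = 24,525 kg.
Burnout mass m_f = stage dry + payload = 24,525 + 13,700 = 38,225 kg.
By the Tsiolkovsky rocket equation, Δv = v_e · ln(177,200/38,225) = 2530.0 × ln(4.636) = 2530.0 × 1.5338 ≈ 3880 m/s.

Δv ≈ 3880 m/s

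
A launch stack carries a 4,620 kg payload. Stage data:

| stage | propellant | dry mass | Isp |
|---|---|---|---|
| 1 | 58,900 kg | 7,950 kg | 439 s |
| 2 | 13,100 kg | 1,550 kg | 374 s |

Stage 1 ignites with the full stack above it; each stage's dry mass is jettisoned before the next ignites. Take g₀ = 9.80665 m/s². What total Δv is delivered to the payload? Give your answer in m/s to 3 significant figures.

Δv ≈ 9140 m/s

Ignition mass of stage 1 = 58,900+7,950 + 13,100+1,550 + 4,620 = 86,120 kg.
Stage 1: m₀ = 86,120 kg, m_f = 86,120 − 58,900 = 27,220 kg; Δv = 439×9.80665×ln(3.164) = 4305.1×1.1518 ≈ 4959 m/s.
Stage 2: m₀ = 19,270 kg, m_f = 19,270 − 13,100 = 6,170 kg; Δv = 374×9.80665×ln(3.123) = 3667.7×1.1389 ≈ 4177 m/s.
Total Δv = 4959 + 4177 = 9136 m/s.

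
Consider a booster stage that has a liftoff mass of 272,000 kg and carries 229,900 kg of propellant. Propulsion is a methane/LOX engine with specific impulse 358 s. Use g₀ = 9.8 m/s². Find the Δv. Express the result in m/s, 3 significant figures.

v_e = Isp · g₀ = 358 × 9.8 = 3508.4 m/s.
m_f = m₀ − m_prop = 272,000 − 229,900 = 42,100 kg.
Δv = v_e · ln(m₀/m_f) = 3508.4 × ln(6.461) = 3508.4 × 1.8658 ≈ 6545.8 m/s.

Δv ≈ 6550 m/s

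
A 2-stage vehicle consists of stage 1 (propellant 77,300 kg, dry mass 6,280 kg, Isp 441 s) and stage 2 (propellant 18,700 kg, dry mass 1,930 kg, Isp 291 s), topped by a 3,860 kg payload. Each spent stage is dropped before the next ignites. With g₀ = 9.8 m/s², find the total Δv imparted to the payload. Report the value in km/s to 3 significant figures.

Ignition mass of stage 1 = 77,300+6,280 + 18,700+1,930 + 3,860 = 108,070 kg.
Stage 1: m₀ = 108,070 kg, m_f = 108,070 − 77,300 = 30,770 kg; Δv = 441×9.8×ln(3.512) = 4321.8×1.2562 ≈ 5429 m/s.
Stage 2: m₀ = 24,490 kg, m_f = 24,490 − 18,700 = 5,790 kg; Δv = 291×9.8×ln(4.23) = 2851.8×1.4421 ≈ 4113 m/s.
Total Δv = 5429 + 4113 = 9542 m/s.

Δv ≈ 9.54 km/s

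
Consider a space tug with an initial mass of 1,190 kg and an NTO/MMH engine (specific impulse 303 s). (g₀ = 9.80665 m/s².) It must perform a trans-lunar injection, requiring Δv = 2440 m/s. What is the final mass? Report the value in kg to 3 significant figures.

v_e = Isp · g₀ = 303 × 9.80665 = 2971.4 m/s.
Using Δv = v_e ln(m₀/m_f): m₀/m_f = exp(Δv / v_e) = exp(2440 / 2971.4) = exp(0.8212) = 2.2731.
m_f = m₀ / 2.2731 = 1,190 / 2.2731 = 523.514 kg.

final mass ≈ 524 kg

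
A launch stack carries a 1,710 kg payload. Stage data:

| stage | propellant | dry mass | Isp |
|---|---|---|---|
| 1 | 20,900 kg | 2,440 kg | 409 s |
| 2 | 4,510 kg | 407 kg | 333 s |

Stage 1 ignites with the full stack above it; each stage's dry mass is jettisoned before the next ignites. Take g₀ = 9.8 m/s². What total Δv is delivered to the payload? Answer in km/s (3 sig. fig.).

Ignition mass of stage 1 = 20,900+2,440 + 4,510+407 + 1,710 = 29,967 kg.
Stage 1: m₀ = 29,967 kg, m_f = 29,967 − 20,900 = 9,067 kg; Δv = 409×9.8×ln(3.305) = 4008.2×1.1955 ≈ 4792 m/s.
Stage 2: m₀ = 6,627 kg, m_f = 6,627 − 4,510 = 2,117 kg; Δv = 333×9.8×ln(3.13) = 3263.4×1.1412 ≈ 3724 m/s.
Total Δv = 4792 + 3724 = 8516 m/s.

Δv ≈ 8.52 km/s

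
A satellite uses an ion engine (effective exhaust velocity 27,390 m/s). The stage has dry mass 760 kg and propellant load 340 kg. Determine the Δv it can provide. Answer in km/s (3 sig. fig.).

Δv ≈ 10.1 km/s

m₀ = m_dry + m_prop = 760 + 340 = 1,100 kg.
Δv = v_e · ln(m₀/m_f) = 27390.0 × ln(1.447) = 27390.0 × 0.3697 ≈ 10127.4 m/s.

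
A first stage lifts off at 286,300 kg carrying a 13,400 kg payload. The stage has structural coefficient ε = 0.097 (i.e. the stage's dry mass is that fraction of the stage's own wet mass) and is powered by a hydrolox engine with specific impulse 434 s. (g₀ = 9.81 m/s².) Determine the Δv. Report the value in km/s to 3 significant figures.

Δv ≈ 8.39 km/s

Stage wet mass = m₀ − payload = 286,300 − 13,400 = 272,900 kg.
Stage dry mass = ε × stage wet mass = 0.097 × 272,900 = 26,471.3 kg.
Burnout mass m_f = stage dry + payload = 26,471.3 + 13,400 = 39,871.3 kg.
v_e = Isp · g₀ = 434 × 9.81 = 4257.5 m/s.
Δv = v_e · ln(286,300/39,871.3) = 4257.5 × ln(7.181) = 4257.5 × 1.9714 ≈ 8393 m/s.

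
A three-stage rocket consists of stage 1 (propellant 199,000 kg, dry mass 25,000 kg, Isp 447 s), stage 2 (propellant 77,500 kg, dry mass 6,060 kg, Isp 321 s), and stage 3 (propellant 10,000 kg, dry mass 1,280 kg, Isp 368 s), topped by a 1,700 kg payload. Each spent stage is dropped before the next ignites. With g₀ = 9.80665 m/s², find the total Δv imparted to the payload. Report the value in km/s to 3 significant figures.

Δv ≈ 14.7 km/s

Ignition mass of stage 1 = 199,000+25,000 + 77,500+6,060 + 10,000+1,280 + 1,700 = 320,540 kg.
Stage 1: m₀ = 320,540 kg, m_f = 320,540 − 199,000 = 121,540 kg; Δv = 447×9.80665×ln(2.637) = 4383.6×0.9698 ≈ 4251 m/s.
Stage 2: m₀ = 96,540 kg, m_f = 96,540 − 77,500 = 19,040 kg; Δv = 321×9.80665×ln(5.07) = 3147.9×1.6234 ≈ 5110 m/s.
Stage 3: m₀ = 12,980 kg, m_f = 12,980 − 10,000 = 2,980 kg; Δv = 368×9.80665×ln(4.356) = 3608.8×1.4715 ≈ 5310 m/s.
Total Δv = 4251 + 5110 + 5310 = 14671 m/s.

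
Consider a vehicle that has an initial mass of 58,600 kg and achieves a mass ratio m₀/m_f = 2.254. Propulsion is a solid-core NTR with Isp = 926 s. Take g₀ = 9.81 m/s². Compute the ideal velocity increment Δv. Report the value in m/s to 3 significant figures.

v_e = Isp · g₀ = 926 × 9.81 = 9084.1 m/s.
Δv = v_e · ln(2.254) = 9084.1 × 0.8127 ≈ 7382.7 m/s.

Δv ≈ 7380 m/s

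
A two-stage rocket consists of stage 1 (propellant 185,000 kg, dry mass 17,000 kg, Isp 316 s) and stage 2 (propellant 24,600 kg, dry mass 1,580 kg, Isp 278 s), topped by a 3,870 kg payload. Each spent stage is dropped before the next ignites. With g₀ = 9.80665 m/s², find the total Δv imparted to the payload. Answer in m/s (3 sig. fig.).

Δv ≈ 9600 m/s

Ignition mass of stage 1 = 185,000+17,000 + 24,600+1,580 + 3,870 = 232,050 kg.
Stage 1: m₀ = 232,050 kg, m_f = 232,050 − 185,000 = 47,050 kg; Δv = 316×9.80665×ln(4.932) = 3098.9×1.5957 ≈ 4945 m/s.
Stage 2: m₀ = 30,050 kg, m_f = 30,050 − 24,600 = 5,450 kg; Δv = 278×9.80665×ln(5.514) = 2726.2×1.7072 ≈ 4654 m/s.
Total Δv = 4945 + 4654 = 9599 m/s.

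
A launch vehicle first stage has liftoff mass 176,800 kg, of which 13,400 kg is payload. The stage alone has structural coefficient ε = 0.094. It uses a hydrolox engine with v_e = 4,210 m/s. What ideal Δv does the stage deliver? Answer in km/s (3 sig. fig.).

Δv ≈ 7.65 km/s

Stage wet mass = m₀ − payload = 176,800 − 13,400 = 163,400 kg.
Stage dry mass = ε × stage wet mass = 0.094 × 163,400 = 15,359.6 kg.
Burnout mass m_f = stage dry + payload = 15,359.6 + 13,400 = 28,759.6 kg.
Δv = v_e · ln(176,800/28,759.6) = 4210.0 × ln(6.148) = 4210.0 × 1.8160 ≈ 7646 m/s.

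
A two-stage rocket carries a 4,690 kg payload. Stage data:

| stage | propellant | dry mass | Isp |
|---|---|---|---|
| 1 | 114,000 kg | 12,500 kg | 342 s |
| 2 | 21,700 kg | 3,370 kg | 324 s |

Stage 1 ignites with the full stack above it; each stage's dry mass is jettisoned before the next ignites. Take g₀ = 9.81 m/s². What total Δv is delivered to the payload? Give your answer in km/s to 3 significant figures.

Ignition mass of stage 1 = 114,000+12,500 + 21,700+3,370 + 4,690 = 156,260 kg.
Stage 1: m₀ = 156,260 kg, m_f = 156,260 − 114,000 = 42,260 kg; Δv = 342×9.81×ln(3.698) = 3355.0×1.3077 ≈ 4387 m/s.
Stage 2: m₀ = 29,760 kg, m_f = 29,760 − 21,700 = 8,060 kg; Δv = 324×9.81×ln(3.692) = 3178.4×1.3063 ≈ 4152 m/s.
Total Δv = 4387 + 4152 = 8539 m/s.

Δv ≈ 8.54 km/s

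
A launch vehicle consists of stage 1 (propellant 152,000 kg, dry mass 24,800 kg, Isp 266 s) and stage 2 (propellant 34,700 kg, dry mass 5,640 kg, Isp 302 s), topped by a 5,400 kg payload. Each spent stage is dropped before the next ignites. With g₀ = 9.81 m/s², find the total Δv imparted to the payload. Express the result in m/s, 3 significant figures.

Δv ≈ 7210 m/s

Ignition mass of stage 1 = 152,000+24,800 + 34,700+5,640 + 5,400 = 222,540 kg.
Stage 1: m₀ = 222,540 kg, m_f = 222,540 − 152,000 = 70,540 kg; Δv = 266×9.81×ln(3.155) = 2609.5×1.1489 ≈ 2998 m/s.
Stage 2: m₀ = 45,740 kg, m_f = 45,740 − 34,700 = 11,040 kg; Δv = 302×9.81×ln(4.143) = 2962.6×1.4214 ≈ 4211 m/s.
Total Δv = 2998 + 4211 = 7209 m/s.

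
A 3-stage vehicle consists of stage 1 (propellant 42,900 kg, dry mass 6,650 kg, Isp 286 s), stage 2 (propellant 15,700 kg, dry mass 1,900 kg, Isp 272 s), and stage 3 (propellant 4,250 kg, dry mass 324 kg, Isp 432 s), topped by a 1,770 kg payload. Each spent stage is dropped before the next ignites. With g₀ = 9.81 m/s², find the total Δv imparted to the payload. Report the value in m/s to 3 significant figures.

Ignition mass of stage 1 = 42,900+6,650 + 15,700+1,900 + 4,250+324 + 1,770 = 73,494 kg.
Stage 1: m₀ = 73,494 kg, m_f = 73,494 − 42,900 = 30,594 kg; Δv = 286×9.81×ln(2.402) = 2805.7×0.8764 ≈ 2459 m/s.
Stage 2: m₀ = 23,944 kg, m_f = 23,944 − 15,700 = 8,244 kg; Δv = 272×9.81×ln(2.904) = 2668.3×1.0662 ≈ 2845 m/s.
Stage 3: m₀ = 6,344 kg, m_f = 6,344 − 4,250 = 2,094 kg; Δv = 432×9.81×ln(3.03) = 4237.9×1.1084 ≈ 4697 m/s.
Total Δv = 2459 + 2845 + 4697 = 10001 m/s.

Δv ≈ 10000 m/s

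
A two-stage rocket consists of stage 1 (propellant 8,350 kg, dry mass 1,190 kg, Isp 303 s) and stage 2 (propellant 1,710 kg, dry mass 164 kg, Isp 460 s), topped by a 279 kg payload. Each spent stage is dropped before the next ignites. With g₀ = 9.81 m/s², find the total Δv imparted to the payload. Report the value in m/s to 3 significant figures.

Ignition mass of stage 1 = 8,350+1,190 + 1,710+164 + 279 = 11,693 kg.
Stage 1: m₀ = 11,693 kg, m_f = 11,693 − 8,350 = 3,343 kg; Δv = 303×9.81×ln(3.498) = 2972.4×1.2521 ≈ 3722 m/s.
Stage 2: m₀ = 2,153 kg, m_f = 2,153 − 1,710 = 443 kg; Δv = 460×9.81×ln(4.86) = 4512.6×1.5810 ≈ 7135 m/s.
Total Δv = 3722 + 7135 = 10857 m/s.

Δv ≈ 10900 m/s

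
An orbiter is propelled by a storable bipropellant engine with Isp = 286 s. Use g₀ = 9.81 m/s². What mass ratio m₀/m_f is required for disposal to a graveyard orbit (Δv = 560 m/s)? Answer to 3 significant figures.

mass ratio ≈ 1.22

v_e = Isp · g₀ = 286 × 9.81 = 2805.7 m/s.
Rocket equation: m₀/m_f = exp(Δv / v_e) = exp(560 / 2805.7) = exp(0.1996) = 1.2209.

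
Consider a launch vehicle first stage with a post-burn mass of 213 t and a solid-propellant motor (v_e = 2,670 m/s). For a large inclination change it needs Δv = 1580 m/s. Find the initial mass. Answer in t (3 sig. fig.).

initial mass ≈ 385 t

By the Tsiolkovsky rocket equation, m₀/m_f = exp(Δv / v_e) = exp(1580 / 2670.0) = exp(0.5918) = 1.8072.
m₀ = m_f × 1.8072 = 213 × 1.8072 = 384.934 t.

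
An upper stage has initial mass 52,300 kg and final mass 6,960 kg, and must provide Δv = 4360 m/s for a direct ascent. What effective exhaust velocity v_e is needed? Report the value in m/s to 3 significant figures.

v_e ≈ 2160 m/s

ln(m₀/m_f) = ln(52300/6960) = ln(7.514) = 2.0168.
v_e = Δv / ln(m₀/m_f) = 4360 / 2.0168 = 2161.8 m/s.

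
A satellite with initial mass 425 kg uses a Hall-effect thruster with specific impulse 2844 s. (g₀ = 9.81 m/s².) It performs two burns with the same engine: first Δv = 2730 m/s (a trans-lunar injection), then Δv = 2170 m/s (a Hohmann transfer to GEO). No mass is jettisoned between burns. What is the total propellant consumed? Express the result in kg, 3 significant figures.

total propellant consumed ≈ 68.5 kg

v_e = Isp · g₀ = 2844 × 9.81 = 27899.6 m/s.
After the first burn: m = 425 × exp(−2730/27899.6) = 425 × 0.90678 = 385.382 kg.
After the second burn: m = 385.382 × exp(−2170/27899.6) = 385.382 × 0.92517 = 356.544 kg.
Total propellant = m₀ − m_final = 425 − 356.544 = 68.456 kg.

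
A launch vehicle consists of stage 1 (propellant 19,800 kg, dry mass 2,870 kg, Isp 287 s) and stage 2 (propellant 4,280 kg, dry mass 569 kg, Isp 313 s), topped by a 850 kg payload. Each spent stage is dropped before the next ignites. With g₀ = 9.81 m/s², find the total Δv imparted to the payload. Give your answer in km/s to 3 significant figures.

Δv ≈ 7.64 km/s

Ignition mass of stage 1 = 19,800+2,870 + 4,280+569 + 850 = 28,369 kg.
Stage 1: m₀ = 28,369 kg, m_f = 28,369 − 19,800 = 8,569 kg; Δv = 287×9.81×ln(3.311) = 2815.5×1.1971 ≈ 3371 m/s.
Stage 2: m₀ = 5,699 kg, m_f = 5,699 − 4,280 = 1,419 kg; Δv = 313×9.81×ln(4.016) = 3070.5×1.3903 ≈ 4269 m/s.
Total Δv = 3371 + 4269 = 7640 m/s.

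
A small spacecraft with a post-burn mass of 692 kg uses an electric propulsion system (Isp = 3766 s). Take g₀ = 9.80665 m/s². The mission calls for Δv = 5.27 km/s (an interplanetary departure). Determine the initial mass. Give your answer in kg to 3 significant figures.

v_e = Isp · g₀ = 3766 × 9.80665 = 36931.8 m/s.
Using Δv = v_e ln(m₀/m_f): m₀/m_f = exp(Δv / v_e) = exp(5270 / 36931.8) = exp(0.1427) = 1.1534.
m₀ = m_f × 1.1534 = 692 × 1.1534 = 798.153 kg.

initial mass ≈ 798 kg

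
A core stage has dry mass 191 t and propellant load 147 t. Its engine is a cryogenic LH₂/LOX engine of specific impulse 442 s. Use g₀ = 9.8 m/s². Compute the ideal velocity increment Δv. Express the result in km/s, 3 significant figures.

Δv ≈ 2.47 km/s

v_e = Isp · g₀ = 442 × 9.8 = 4331.6 m/s.
m₀ = m_dry + m_prop = 191 + 147 = 338 t.
Rocket equation: Δv = v_e · ln(m₀/m_f) = 4331.6 × ln(1.77) = 4331.6 × 0.5708 ≈ 2472.4 m/s.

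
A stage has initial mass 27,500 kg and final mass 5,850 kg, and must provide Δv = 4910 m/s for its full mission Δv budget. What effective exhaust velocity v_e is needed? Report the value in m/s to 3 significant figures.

v_e ≈ 3170 m/s

ln(m₀/m_f) = ln(27500/5850) = ln(4.701) = 1.5477.
From the ideal rocket equation, v_e = Δv / ln(m₀/m_f) = 4910 / 1.5477 = 3172.4 m/s.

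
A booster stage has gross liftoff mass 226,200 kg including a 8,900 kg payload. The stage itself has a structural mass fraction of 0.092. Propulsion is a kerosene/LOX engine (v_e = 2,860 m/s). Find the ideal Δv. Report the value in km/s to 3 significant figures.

Stage wet mass = m₀ − payload = 226,200 − 8,900 = 217,300 kg.
Stage dry mass = ε × stage wet mass = 0.092 × 217,300 = 19,991.6 kg.
Burnout mass m_f = stage dry + payload = 19,991.6 + 8,900 = 28,891.6 kg.
Δv = v_e · ln(226,200/28,891.6) = 2860.0 × ln(7.829) = 2860.0 × 2.0579 ≈ 5886 m/s.

Δv ≈ 5.89 km/s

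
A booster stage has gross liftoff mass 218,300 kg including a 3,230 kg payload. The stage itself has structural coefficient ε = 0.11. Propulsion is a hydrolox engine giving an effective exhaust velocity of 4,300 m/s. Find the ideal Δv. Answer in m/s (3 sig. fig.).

Stage wet mass = m₀ − payload = 218,300 − 3,230 = 215,070 kg.
Stage dry mass = ε × stage wet mass = 0.11 × 215,070 = 23,657.7 kg.
Burnout mass m_f = stage dry + payload = 23,657.7 + 3,230 = 26,887.7 kg.
From the ideal rocket equation, Δv = v_e · ln(218,300/26,887.7) = 4300.0 × ln(8.119) = 4300.0 × 2.0942 ≈ 9005 m/s.

Δv ≈ 9010 m/s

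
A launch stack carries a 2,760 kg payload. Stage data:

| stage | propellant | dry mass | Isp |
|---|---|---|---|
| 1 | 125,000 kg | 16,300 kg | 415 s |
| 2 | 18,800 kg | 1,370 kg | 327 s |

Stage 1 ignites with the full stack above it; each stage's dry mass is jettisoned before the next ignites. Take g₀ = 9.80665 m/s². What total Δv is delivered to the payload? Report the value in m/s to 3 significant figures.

Δv ≈ 11300 m/s

Ignition mass of stage 1 = 125,000+16,300 + 18,800+1,370 + 2,760 = 164,230 kg.
Stage 1: m₀ = 164,230 kg, m_f = 164,230 − 125,000 = 39,230 kg; Δv = 415×9.80665×ln(4.186) = 4069.8×1.4318 ≈ 5827 m/s.
Stage 2: m₀ = 22,930 kg, m_f = 22,930 − 18,800 = 4,130 kg; Δv = 327×9.80665×ln(5.552) = 3206.8×1.7142 ≈ 5497 m/s.
Total Δv = 5827 + 5497 = 11324 m/s.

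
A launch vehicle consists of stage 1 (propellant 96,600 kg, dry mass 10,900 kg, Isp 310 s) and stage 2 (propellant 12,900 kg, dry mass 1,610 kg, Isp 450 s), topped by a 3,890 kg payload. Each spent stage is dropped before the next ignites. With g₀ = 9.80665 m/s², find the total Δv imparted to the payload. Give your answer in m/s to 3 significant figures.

Ignition mass of stage 1 = 96,600+10,900 + 12,900+1,610 + 3,890 = 125,900 kg.
Stage 1: m₀ = 125,900 kg, m_f = 125,900 − 96,600 = 29,300 kg; Δv = 310×9.80665×ln(4.297) = 3040.1×1.4579 ≈ 4432 m/s.
Stage 2: m₀ = 18,400 kg, m_f = 18,400 − 12,900 = 5,500 kg; Δv = 450×9.80665×ln(3.345) = 4413.0×1.2076 ≈ 5329 m/s.
Total Δv = 4432 + 5329 = 9761 m/s.

Δv ≈ 9760 m/s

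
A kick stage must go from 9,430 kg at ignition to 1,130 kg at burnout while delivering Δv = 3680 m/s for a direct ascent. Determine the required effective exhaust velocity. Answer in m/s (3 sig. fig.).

v_e ≈ 1730 m/s

ln(m₀/m_f) = ln(9430/1130) = ln(8.345) = 2.1217.
Rocket equation: v_e = Δv / ln(m₀/m_f) = 3680 / 2.1217 = 1734.5 m/s.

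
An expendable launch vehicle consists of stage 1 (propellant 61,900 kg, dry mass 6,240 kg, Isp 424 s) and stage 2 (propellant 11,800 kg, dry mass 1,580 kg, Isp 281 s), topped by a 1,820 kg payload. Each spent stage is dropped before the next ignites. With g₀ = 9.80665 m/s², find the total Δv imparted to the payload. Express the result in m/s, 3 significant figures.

Ignition mass of stage 1 = 61,900+6,240 + 11,800+1,580 + 1,820 = 83,340 kg.
Stage 1: m₀ = 83,340 kg, m_f = 83,340 − 61,900 = 21,440 kg; Δv = 424×9.80665×ln(3.887) = 4158.0×1.3577 ≈ 5645 m/s.
Stage 2: m₀ = 15,200 kg, m_f = 15,200 − 11,800 = 3,400 kg; Δv = 281×9.80665×ln(4.471) = 2755.7×1.4975 ≈ 4127 m/s.
Total Δv = 5645 + 4127 = 9772 m/s.

Δv ≈ 9770 m/s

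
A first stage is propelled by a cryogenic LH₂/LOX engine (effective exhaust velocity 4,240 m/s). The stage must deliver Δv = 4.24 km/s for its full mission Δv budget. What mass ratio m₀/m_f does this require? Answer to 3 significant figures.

m₀/m_f = exp(Δv / v_e) = exp(4240 / 4240.0) = exp(1.0000) = 2.7183.

mass ratio ≈ 2.72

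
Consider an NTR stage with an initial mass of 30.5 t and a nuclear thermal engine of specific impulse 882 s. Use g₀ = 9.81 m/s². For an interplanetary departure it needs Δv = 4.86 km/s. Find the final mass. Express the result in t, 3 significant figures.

final mass ≈ 17.4 t

v_e = Isp · g₀ = 882 × 9.81 = 8652.4 m/s.
Using Δv = v_e ln(m₀/m_f): m₀/m_f = exp(Δv / v_e) = exp(4860 / 8652.4) = exp(0.5617) = 1.7536.
m_f = m₀ / 1.7536 = 30.5 / 1.7536 = 17.3928 t.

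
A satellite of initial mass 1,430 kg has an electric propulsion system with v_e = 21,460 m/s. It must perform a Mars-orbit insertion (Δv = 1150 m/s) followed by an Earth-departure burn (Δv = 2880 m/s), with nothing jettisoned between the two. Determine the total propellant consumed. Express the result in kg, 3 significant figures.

total propellant consumed ≈ 245 kg

After the first burn: m = 1430 × exp(−1150/21460.0) = 1430 × 0.94782 = 1,355.38 kg.
After the second burn: m = 1,355.38 × exp(−2880/21460.0) = 1,355.38 × 0.87441 = 1,185.16 kg.
Total propellant = m₀ − m_final = 1430 − 1,185.16 = 244.84 kg.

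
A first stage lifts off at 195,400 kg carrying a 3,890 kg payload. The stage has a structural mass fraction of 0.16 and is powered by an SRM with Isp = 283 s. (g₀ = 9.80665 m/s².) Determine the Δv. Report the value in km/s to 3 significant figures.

Δv ≈ 4.81 km/s

Stage wet mass = m₀ − payload = 195,400 − 3,890 = 191,510 kg.
Stage dry mass = ε × stage wet mass = 0.16 × 191,510 = 30,641.6 kg.
Burnout mass m_f = stage dry + payload = 30,641.6 + 3,890 = 34,531.6 kg.
v_e = Isp · g₀ = 283 × 9.80665 = 2775.3 m/s.
Δv = v_e · ln(195,400/34,531.6) = 2775.3 × ln(5.659) = 2775.3 × 1.7332 ≈ 4810 m/s.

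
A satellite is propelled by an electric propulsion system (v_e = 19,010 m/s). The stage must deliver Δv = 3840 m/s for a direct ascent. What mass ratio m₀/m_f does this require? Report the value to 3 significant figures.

From the ideal rocket equation, m₀/m_f = exp(Δv / v_e) = exp(3840 / 19010.0) = exp(0.2020) = 1.2238.

mass ratio ≈ 1.22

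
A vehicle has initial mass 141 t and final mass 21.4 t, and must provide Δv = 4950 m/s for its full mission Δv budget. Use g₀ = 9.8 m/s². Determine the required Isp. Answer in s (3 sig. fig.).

Isp ≈ 268 s

ln(m₀/m_f) = ln(141000/21400) = ln(6.589) = 1.8854.
Rocket equation: v_e = Δv / ln(m₀/m_f) = 4950 / 1.8854 = 2625.5 m/s.
Isp = v_e / g₀ = 2625.5 / 9.8 = 267.9 s.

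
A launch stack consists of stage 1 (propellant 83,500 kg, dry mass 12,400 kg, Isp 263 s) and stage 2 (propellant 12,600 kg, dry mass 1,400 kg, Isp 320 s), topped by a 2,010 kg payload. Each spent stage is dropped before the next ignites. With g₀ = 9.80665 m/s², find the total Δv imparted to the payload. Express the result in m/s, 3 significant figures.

Ignition mass of stage 1 = 83,500+12,400 + 12,600+1,400 + 2,010 = 111,910 kg.
Stage 1: m₀ = 111,910 kg, m_f = 111,910 − 83,500 = 28,410 kg; Δv = 263×9.80665×ln(3.939) = 2579.1×1.3710 ≈ 3536 m/s.
Stage 2: m₀ = 16,010 kg, m_f = 16,010 − 12,600 = 3,410 kg; Δv = 320×9.80665×ln(4.695) = 3138.1×1.5465 ≈ 4853 m/s.
Total Δv = 3536 + 4853 = 8389 m/s.

Δv ≈ 8390 m/s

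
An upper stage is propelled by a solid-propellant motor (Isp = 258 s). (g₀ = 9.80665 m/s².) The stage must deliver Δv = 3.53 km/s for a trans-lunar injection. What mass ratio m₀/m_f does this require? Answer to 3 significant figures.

v_e = Isp · g₀ = 258 × 9.80665 = 2530.1 m/s.
m₀/m_f = exp(Δv / v_e) = exp(3530 / 2530.1) = exp(1.3952) = 4.0358.

mass ratio ≈ 4.04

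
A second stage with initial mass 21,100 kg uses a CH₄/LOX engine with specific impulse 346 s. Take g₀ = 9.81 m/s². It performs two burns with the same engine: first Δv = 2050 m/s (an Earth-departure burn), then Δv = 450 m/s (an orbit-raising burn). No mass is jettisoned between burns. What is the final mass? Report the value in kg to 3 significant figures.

v_e = Isp · g₀ = 346 × 9.81 = 3394.3 m/s.
After the first burn: m = 21100 × exp(−2050/3394.3) = 21100 × 0.54664 = 11,534.1 kg.
After the second burn: m = 11,534.1 × exp(−450/3394.3) = 11,534.1 × 0.87584 = 10,102 kg.

final mass ≈ 10100 kg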